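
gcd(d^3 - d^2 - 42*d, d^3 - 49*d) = d^2 - 7*d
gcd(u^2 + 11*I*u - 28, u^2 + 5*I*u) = 1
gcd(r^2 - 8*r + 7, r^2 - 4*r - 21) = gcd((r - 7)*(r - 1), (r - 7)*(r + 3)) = r - 7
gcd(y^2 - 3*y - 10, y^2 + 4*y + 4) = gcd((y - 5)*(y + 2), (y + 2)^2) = y + 2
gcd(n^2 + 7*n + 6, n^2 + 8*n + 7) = n + 1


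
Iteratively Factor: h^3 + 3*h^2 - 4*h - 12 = (h - 2)*(h^2 + 5*h + 6) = (h - 2)*(h + 2)*(h + 3)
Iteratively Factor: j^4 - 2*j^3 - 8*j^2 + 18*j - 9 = (j - 3)*(j^3 + j^2 - 5*j + 3) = (j - 3)*(j - 1)*(j^2 + 2*j - 3) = (j - 3)*(j - 1)*(j + 3)*(j - 1)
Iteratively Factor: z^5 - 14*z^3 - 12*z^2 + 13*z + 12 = (z + 3)*(z^4 - 3*z^3 - 5*z^2 + 3*z + 4) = (z + 1)*(z + 3)*(z^3 - 4*z^2 - z + 4) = (z + 1)^2*(z + 3)*(z^2 - 5*z + 4) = (z - 4)*(z + 1)^2*(z + 3)*(z - 1)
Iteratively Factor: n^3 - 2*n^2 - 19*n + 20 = (n - 1)*(n^2 - n - 20) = (n - 5)*(n - 1)*(n + 4)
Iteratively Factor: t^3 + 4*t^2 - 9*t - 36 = (t - 3)*(t^2 + 7*t + 12) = (t - 3)*(t + 3)*(t + 4)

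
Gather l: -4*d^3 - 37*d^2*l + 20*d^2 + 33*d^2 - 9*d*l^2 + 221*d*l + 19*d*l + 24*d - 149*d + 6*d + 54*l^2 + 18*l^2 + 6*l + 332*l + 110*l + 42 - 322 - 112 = -4*d^3 + 53*d^2 - 119*d + l^2*(72 - 9*d) + l*(-37*d^2 + 240*d + 448) - 392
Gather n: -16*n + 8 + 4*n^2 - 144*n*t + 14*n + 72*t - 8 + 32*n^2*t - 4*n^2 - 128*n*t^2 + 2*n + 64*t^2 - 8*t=32*n^2*t + n*(-128*t^2 - 144*t) + 64*t^2 + 64*t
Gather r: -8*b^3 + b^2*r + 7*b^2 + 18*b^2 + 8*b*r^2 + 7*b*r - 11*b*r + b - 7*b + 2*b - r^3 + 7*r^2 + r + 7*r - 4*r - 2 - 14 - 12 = -8*b^3 + 25*b^2 - 4*b - r^3 + r^2*(8*b + 7) + r*(b^2 - 4*b + 4) - 28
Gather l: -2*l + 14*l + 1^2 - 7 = 12*l - 6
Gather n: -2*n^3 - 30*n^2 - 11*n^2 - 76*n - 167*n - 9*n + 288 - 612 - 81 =-2*n^3 - 41*n^2 - 252*n - 405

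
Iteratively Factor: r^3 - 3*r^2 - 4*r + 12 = (r + 2)*(r^2 - 5*r + 6) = (r - 2)*(r + 2)*(r - 3)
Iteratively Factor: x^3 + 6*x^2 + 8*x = (x + 2)*(x^2 + 4*x) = (x + 2)*(x + 4)*(x)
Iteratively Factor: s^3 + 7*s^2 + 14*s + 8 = (s + 2)*(s^2 + 5*s + 4) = (s + 2)*(s + 4)*(s + 1)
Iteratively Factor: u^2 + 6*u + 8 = (u + 4)*(u + 2)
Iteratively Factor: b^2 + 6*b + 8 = (b + 2)*(b + 4)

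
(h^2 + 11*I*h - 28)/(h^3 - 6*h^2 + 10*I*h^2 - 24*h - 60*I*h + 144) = (h + 7*I)/(h^2 + 6*h*(-1 + I) - 36*I)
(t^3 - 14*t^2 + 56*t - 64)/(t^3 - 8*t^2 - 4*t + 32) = (t - 4)/(t + 2)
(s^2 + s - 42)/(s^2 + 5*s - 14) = (s - 6)/(s - 2)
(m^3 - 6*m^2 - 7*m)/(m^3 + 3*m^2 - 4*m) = (m^2 - 6*m - 7)/(m^2 + 3*m - 4)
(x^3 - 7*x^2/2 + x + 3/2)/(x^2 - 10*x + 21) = (2*x^2 - x - 1)/(2*(x - 7))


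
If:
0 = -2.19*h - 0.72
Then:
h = -0.33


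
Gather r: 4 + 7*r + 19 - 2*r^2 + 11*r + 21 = -2*r^2 + 18*r + 44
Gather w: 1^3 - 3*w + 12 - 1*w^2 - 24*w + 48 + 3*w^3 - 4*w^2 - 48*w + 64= 3*w^3 - 5*w^2 - 75*w + 125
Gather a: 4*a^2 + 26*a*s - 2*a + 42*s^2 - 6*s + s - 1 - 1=4*a^2 + a*(26*s - 2) + 42*s^2 - 5*s - 2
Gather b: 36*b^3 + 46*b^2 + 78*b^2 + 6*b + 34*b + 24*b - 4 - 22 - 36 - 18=36*b^3 + 124*b^2 + 64*b - 80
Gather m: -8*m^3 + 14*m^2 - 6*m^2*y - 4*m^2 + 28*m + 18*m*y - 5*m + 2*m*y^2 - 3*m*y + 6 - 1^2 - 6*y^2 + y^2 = -8*m^3 + m^2*(10 - 6*y) + m*(2*y^2 + 15*y + 23) - 5*y^2 + 5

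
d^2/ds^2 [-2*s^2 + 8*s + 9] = -4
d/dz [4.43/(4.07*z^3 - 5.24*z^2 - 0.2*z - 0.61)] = (-54.0903*z^2 + 46.4264*z + 0.886)/(-4.07*z^3 + 5.24*z^2 + 0.2*z + 0.61)^2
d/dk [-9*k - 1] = -9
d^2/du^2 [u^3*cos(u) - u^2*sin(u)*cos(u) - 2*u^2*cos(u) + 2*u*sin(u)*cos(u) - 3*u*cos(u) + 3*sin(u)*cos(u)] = -u^3*cos(u) - 6*u^2*sin(u) + 2*u^2*sin(2*u) + 2*u^2*cos(u) + 8*u*sin(u) - 4*sqrt(2)*u*sin(2*u + pi/4) + 9*u*cos(u) + 6*sin(u) - 7*sin(2*u) - 4*cos(u) + 4*cos(2*u)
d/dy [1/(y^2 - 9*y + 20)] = (9 - 2*y)/(y^2 - 9*y + 20)^2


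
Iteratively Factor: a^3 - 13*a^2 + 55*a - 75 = (a - 3)*(a^2 - 10*a + 25) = (a - 5)*(a - 3)*(a - 5)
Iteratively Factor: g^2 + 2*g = (g)*(g + 2)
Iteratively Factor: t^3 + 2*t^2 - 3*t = (t)*(t^2 + 2*t - 3) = t*(t + 3)*(t - 1)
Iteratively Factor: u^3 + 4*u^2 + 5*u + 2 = (u + 1)*(u^2 + 3*u + 2) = (u + 1)*(u + 2)*(u + 1)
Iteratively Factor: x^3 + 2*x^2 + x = (x)*(x^2 + 2*x + 1) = x*(x + 1)*(x + 1)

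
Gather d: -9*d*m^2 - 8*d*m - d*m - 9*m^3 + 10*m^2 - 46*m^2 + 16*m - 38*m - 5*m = d*(-9*m^2 - 9*m) - 9*m^3 - 36*m^2 - 27*m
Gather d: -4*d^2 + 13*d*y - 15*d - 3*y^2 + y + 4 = -4*d^2 + d*(13*y - 15) - 3*y^2 + y + 4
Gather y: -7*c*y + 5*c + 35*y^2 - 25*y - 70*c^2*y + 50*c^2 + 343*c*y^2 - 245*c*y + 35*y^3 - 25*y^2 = 50*c^2 + 5*c + 35*y^3 + y^2*(343*c + 10) + y*(-70*c^2 - 252*c - 25)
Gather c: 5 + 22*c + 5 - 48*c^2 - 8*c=-48*c^2 + 14*c + 10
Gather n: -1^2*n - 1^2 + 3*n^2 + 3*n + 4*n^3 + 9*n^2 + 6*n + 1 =4*n^3 + 12*n^2 + 8*n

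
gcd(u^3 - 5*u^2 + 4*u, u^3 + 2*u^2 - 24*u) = u^2 - 4*u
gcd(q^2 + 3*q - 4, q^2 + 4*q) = q + 4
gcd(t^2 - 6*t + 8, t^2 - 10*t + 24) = t - 4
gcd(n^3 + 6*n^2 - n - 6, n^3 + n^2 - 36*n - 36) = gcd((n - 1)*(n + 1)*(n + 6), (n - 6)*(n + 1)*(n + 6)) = n^2 + 7*n + 6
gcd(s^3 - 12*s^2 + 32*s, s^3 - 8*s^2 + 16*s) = s^2 - 4*s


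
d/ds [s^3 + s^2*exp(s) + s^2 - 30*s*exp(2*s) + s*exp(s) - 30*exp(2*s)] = s^2*exp(s) + 3*s^2 - 60*s*exp(2*s) + 3*s*exp(s) + 2*s - 90*exp(2*s) + exp(s)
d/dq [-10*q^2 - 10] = -20*q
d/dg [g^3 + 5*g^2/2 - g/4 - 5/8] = 3*g^2 + 5*g - 1/4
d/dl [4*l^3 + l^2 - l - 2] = 12*l^2 + 2*l - 1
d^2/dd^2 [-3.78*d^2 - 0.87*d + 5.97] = -7.56000000000000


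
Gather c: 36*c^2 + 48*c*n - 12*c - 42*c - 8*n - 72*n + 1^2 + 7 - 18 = 36*c^2 + c*(48*n - 54) - 80*n - 10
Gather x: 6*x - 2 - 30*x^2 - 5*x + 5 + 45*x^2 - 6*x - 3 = 15*x^2 - 5*x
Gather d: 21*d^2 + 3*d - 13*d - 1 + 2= 21*d^2 - 10*d + 1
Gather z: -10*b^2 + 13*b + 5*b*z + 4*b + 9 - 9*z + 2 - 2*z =-10*b^2 + 17*b + z*(5*b - 11) + 11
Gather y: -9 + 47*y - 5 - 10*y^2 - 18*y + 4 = -10*y^2 + 29*y - 10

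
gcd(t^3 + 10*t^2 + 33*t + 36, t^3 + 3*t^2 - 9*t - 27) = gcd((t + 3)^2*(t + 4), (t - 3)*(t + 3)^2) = t^2 + 6*t + 9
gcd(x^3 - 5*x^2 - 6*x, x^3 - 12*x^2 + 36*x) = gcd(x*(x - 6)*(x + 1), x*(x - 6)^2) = x^2 - 6*x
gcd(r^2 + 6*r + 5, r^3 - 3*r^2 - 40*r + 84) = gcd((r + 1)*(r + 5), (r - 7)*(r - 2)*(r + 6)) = 1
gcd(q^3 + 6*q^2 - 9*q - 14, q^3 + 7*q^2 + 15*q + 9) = q + 1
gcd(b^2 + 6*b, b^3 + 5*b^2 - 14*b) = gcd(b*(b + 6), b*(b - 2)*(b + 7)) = b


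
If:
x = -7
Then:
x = -7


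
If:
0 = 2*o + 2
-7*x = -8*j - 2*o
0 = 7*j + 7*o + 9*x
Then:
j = 67/121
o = -1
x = 42/121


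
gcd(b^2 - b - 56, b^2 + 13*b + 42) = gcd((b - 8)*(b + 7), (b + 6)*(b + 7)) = b + 7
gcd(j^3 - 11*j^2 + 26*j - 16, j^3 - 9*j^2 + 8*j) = j^2 - 9*j + 8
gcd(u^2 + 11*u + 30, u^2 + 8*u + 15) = u + 5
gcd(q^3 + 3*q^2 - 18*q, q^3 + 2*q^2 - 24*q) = q^2 + 6*q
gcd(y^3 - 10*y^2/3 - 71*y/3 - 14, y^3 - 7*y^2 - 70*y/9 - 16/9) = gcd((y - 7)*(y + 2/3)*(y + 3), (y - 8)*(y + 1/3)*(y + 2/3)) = y + 2/3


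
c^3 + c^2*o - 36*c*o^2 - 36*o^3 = (c - 6*o)*(c + o)*(c + 6*o)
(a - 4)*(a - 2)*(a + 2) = a^3 - 4*a^2 - 4*a + 16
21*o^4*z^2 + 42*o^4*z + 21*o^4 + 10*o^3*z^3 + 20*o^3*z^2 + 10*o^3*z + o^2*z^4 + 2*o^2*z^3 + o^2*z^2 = (3*o + z)*(7*o + z)*(o*z + o)^2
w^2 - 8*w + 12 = (w - 6)*(w - 2)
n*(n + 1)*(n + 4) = n^3 + 5*n^2 + 4*n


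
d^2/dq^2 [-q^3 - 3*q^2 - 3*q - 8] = -6*q - 6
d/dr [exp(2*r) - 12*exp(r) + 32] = 2*(exp(r) - 6)*exp(r)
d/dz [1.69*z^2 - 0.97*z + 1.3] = 3.38*z - 0.97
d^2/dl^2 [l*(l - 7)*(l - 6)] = 6*l - 26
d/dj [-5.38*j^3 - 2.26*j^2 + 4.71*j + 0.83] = -16.14*j^2 - 4.52*j + 4.71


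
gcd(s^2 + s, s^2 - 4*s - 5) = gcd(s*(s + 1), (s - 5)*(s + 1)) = s + 1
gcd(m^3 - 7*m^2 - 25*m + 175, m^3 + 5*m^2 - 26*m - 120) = m - 5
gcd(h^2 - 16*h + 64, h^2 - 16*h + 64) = h^2 - 16*h + 64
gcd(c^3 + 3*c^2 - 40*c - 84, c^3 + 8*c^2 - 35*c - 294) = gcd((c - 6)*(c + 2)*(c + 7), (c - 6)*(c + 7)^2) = c^2 + c - 42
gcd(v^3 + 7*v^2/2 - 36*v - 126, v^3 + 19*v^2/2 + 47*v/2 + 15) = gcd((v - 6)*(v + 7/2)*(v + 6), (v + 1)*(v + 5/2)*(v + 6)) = v + 6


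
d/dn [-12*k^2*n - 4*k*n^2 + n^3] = -12*k^2 - 8*k*n + 3*n^2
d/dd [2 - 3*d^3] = -9*d^2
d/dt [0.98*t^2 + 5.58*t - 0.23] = 1.96*t + 5.58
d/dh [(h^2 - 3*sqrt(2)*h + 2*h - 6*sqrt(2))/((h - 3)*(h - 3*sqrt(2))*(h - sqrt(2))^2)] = (-2*h^4 - 3*h^3 + 12*sqrt(2)*h^3 - 24*h^2 + 23*sqrt(2)*h^2 - 114*h - 72*sqrt(2)*h + 90*sqrt(2) + 216)/(h^7 - 9*sqrt(2)*h^6 - 6*h^6 + 69*h^5 + 54*sqrt(2)*h^5 - 360*h^4 - 173*sqrt(2)*h^4 + 672*h^3 + 552*sqrt(2)*h^3 - 864*sqrt(2)*h^2 - 792*h^2 + 216*sqrt(2)*h + 1188*h - 324*sqrt(2))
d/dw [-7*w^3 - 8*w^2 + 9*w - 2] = -21*w^2 - 16*w + 9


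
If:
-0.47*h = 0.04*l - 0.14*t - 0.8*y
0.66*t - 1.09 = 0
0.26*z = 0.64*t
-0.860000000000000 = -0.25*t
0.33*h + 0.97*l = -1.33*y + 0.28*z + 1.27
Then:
No Solution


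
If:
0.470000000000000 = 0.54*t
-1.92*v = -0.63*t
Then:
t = 0.87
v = 0.29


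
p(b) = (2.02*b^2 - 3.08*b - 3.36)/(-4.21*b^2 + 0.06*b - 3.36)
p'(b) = (4.04*b - 3.08)/(-4.21*b^2 + 0.06*b - 3.36) + (8.42*b - 0.06)*(2.02*b^2 - 3.08*b - 3.36)/(-4.21*b^2 + 0.06*b - 3.36)^2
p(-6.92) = -0.56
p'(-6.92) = -0.01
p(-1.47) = -0.44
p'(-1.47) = 0.28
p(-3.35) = -0.58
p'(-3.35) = 0.00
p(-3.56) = -0.58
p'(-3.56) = -0.00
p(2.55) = -0.06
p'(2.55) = -0.19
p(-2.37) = -0.56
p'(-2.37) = 0.05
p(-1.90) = -0.52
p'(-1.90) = 0.13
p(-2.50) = -0.57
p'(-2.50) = 0.04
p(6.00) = -0.33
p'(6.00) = -0.03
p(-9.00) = -0.55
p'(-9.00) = -0.01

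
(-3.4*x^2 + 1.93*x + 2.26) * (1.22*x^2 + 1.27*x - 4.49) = -4.148*x^4 - 1.9634*x^3 + 20.4743*x^2 - 5.7955*x - 10.1474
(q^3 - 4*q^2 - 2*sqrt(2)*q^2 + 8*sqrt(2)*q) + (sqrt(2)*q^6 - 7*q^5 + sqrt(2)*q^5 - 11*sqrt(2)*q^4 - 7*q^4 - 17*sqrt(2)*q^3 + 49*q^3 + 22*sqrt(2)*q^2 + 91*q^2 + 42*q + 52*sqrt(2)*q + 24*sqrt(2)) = sqrt(2)*q^6 - 7*q^5 + sqrt(2)*q^5 - 11*sqrt(2)*q^4 - 7*q^4 - 17*sqrt(2)*q^3 + 50*q^3 + 20*sqrt(2)*q^2 + 87*q^2 + 42*q + 60*sqrt(2)*q + 24*sqrt(2)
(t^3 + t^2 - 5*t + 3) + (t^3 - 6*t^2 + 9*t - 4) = 2*t^3 - 5*t^2 + 4*t - 1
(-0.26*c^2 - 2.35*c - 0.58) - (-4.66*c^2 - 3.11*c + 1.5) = 4.4*c^2 + 0.76*c - 2.08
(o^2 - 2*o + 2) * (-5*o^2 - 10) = -5*o^4 + 10*o^3 - 20*o^2 + 20*o - 20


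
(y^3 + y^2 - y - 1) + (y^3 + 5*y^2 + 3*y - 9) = 2*y^3 + 6*y^2 + 2*y - 10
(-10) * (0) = 0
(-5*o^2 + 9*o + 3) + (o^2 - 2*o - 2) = -4*o^2 + 7*o + 1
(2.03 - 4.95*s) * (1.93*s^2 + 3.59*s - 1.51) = -9.5535*s^3 - 13.8526*s^2 + 14.7622*s - 3.0653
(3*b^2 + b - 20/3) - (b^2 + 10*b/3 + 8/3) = 2*b^2 - 7*b/3 - 28/3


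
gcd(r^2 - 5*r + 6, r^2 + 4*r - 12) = r - 2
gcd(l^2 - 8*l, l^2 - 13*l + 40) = l - 8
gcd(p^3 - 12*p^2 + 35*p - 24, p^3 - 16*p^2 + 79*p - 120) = p^2 - 11*p + 24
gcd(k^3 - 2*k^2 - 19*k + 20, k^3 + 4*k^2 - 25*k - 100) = k^2 - k - 20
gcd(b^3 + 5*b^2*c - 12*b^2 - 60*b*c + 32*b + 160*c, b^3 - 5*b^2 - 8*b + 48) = b - 4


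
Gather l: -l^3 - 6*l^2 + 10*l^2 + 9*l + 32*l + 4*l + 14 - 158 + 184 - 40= -l^3 + 4*l^2 + 45*l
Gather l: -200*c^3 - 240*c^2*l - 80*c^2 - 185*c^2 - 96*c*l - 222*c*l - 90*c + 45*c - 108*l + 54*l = -200*c^3 - 265*c^2 - 45*c + l*(-240*c^2 - 318*c - 54)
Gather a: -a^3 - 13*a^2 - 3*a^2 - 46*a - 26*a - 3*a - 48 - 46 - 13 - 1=-a^3 - 16*a^2 - 75*a - 108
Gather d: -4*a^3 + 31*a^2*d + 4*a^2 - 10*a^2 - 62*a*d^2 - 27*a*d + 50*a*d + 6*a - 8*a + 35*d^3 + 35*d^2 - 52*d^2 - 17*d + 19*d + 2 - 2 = -4*a^3 - 6*a^2 - 2*a + 35*d^3 + d^2*(-62*a - 17) + d*(31*a^2 + 23*a + 2)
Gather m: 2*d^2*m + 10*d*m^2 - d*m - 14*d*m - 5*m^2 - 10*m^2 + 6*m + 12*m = m^2*(10*d - 15) + m*(2*d^2 - 15*d + 18)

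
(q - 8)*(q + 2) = q^2 - 6*q - 16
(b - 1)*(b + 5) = b^2 + 4*b - 5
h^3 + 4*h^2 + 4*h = h*(h + 2)^2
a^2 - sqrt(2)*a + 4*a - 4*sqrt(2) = (a + 4)*(a - sqrt(2))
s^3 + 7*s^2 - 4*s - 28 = (s - 2)*(s + 2)*(s + 7)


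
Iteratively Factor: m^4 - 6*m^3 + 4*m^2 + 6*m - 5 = (m - 1)*(m^3 - 5*m^2 - m + 5) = (m - 1)*(m + 1)*(m^2 - 6*m + 5) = (m - 5)*(m - 1)*(m + 1)*(m - 1)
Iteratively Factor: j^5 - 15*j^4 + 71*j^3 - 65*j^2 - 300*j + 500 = (j - 2)*(j^4 - 13*j^3 + 45*j^2 + 25*j - 250) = (j - 2)*(j + 2)*(j^3 - 15*j^2 + 75*j - 125) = (j - 5)*(j - 2)*(j + 2)*(j^2 - 10*j + 25) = (j - 5)^2*(j - 2)*(j + 2)*(j - 5)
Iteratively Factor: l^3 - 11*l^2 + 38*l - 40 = (l - 4)*(l^2 - 7*l + 10) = (l - 4)*(l - 2)*(l - 5)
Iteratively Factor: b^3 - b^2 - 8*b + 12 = (b - 2)*(b^2 + b - 6) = (b - 2)^2*(b + 3)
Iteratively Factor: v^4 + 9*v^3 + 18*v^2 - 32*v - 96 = (v + 4)*(v^3 + 5*v^2 - 2*v - 24) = (v + 3)*(v + 4)*(v^2 + 2*v - 8) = (v + 3)*(v + 4)^2*(v - 2)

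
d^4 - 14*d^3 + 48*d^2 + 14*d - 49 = (d - 7)^2*(d - 1)*(d + 1)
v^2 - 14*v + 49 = (v - 7)^2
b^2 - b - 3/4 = (b - 3/2)*(b + 1/2)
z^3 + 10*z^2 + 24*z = z*(z + 4)*(z + 6)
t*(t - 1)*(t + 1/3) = t^3 - 2*t^2/3 - t/3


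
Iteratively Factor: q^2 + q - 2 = (q + 2)*(q - 1)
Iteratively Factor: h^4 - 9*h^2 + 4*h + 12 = (h + 3)*(h^3 - 3*h^2 + 4) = (h - 2)*(h + 3)*(h^2 - h - 2) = (h - 2)^2*(h + 3)*(h + 1)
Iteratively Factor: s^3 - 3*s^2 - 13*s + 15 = (s - 1)*(s^2 - 2*s - 15) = (s - 5)*(s - 1)*(s + 3)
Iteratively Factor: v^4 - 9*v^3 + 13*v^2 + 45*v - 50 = (v + 2)*(v^3 - 11*v^2 + 35*v - 25) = (v - 5)*(v + 2)*(v^2 - 6*v + 5) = (v - 5)*(v - 1)*(v + 2)*(v - 5)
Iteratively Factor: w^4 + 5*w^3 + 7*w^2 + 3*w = (w + 3)*(w^3 + 2*w^2 + w) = (w + 1)*(w + 3)*(w^2 + w) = (w + 1)^2*(w + 3)*(w)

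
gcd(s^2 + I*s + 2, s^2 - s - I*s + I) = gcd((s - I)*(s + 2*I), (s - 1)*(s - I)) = s - I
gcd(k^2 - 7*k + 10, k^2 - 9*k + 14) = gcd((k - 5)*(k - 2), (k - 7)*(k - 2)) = k - 2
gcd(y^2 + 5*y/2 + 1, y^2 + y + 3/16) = 1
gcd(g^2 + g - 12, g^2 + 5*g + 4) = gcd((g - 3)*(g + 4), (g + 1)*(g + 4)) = g + 4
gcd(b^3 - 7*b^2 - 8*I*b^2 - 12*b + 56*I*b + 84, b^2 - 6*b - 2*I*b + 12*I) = b - 2*I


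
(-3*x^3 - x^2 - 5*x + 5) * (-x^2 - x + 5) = 3*x^5 + 4*x^4 - 9*x^3 - 5*x^2 - 30*x + 25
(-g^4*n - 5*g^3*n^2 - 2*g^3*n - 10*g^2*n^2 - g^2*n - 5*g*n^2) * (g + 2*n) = -g^5*n - 7*g^4*n^2 - 2*g^4*n - 10*g^3*n^3 - 14*g^3*n^2 - g^3*n - 20*g^2*n^3 - 7*g^2*n^2 - 10*g*n^3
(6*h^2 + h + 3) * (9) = 54*h^2 + 9*h + 27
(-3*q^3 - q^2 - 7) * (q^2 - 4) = -3*q^5 - q^4 + 12*q^3 - 3*q^2 + 28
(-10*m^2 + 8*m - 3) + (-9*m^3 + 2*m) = -9*m^3 - 10*m^2 + 10*m - 3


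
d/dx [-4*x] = -4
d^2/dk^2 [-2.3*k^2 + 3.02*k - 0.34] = -4.60000000000000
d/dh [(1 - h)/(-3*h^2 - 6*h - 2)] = (3*h^2 + 6*h - 6*(h - 1)*(h + 1) + 2)/(3*h^2 + 6*h + 2)^2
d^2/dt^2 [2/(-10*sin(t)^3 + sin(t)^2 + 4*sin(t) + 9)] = 4*((-7*sin(t) + 45*sin(3*t) - 4*cos(2*t))*(-10*sin(t)^3 + sin(t)^2 + 4*sin(t) + 9)/4 + 4*(-15*sin(t)^2 + sin(t) + 2)^2*cos(t)^2)/(-10*sin(t)^3 + sin(t)^2 + 4*sin(t) + 9)^3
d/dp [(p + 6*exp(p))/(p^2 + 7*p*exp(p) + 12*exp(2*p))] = (-(p + 6*exp(p))*(7*p*exp(p) + 2*p + 24*exp(2*p) + 7*exp(p)) + (6*exp(p) + 1)*(p^2 + 7*p*exp(p) + 12*exp(2*p)))/(p^2 + 7*p*exp(p) + 12*exp(2*p))^2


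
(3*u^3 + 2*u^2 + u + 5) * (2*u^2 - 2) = 6*u^5 + 4*u^4 - 4*u^3 + 6*u^2 - 2*u - 10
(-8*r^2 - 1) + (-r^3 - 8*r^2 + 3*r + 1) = -r^3 - 16*r^2 + 3*r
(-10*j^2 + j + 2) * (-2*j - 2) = 20*j^3 + 18*j^2 - 6*j - 4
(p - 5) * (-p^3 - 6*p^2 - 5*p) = -p^4 - p^3 + 25*p^2 + 25*p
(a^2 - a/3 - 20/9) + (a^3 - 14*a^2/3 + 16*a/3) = a^3 - 11*a^2/3 + 5*a - 20/9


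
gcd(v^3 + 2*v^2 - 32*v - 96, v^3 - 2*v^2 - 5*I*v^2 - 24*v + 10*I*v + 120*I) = v^2 - 2*v - 24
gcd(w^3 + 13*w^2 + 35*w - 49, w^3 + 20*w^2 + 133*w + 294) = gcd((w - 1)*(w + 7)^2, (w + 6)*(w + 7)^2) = w^2 + 14*w + 49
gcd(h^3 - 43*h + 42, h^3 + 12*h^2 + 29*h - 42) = h^2 + 6*h - 7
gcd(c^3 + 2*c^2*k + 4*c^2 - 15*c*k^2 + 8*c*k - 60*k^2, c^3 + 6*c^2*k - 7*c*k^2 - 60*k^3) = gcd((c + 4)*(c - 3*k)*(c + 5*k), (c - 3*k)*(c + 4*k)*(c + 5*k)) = c^2 + 2*c*k - 15*k^2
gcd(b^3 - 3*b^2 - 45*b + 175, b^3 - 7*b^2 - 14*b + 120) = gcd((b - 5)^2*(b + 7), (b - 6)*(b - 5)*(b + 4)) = b - 5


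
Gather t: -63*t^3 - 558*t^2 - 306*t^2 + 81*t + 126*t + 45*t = -63*t^3 - 864*t^2 + 252*t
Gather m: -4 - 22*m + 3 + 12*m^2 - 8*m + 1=12*m^2 - 30*m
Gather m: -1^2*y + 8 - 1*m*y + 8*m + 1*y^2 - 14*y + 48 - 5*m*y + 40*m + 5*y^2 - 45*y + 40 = m*(48 - 6*y) + 6*y^2 - 60*y + 96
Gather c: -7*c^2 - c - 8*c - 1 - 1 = -7*c^2 - 9*c - 2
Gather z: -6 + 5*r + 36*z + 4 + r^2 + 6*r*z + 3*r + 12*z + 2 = r^2 + 8*r + z*(6*r + 48)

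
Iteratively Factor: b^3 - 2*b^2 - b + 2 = (b + 1)*(b^2 - 3*b + 2) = (b - 1)*(b + 1)*(b - 2)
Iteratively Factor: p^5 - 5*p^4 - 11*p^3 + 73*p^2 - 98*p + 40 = (p - 1)*(p^4 - 4*p^3 - 15*p^2 + 58*p - 40) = (p - 2)*(p - 1)*(p^3 - 2*p^2 - 19*p + 20) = (p - 2)*(p - 1)^2*(p^2 - p - 20) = (p - 2)*(p - 1)^2*(p + 4)*(p - 5)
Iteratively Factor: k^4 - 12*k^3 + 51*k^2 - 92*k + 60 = (k - 2)*(k^3 - 10*k^2 + 31*k - 30) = (k - 2)^2*(k^2 - 8*k + 15) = (k - 3)*(k - 2)^2*(k - 5)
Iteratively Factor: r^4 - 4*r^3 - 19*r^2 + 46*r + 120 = (r + 2)*(r^3 - 6*r^2 - 7*r + 60) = (r + 2)*(r + 3)*(r^2 - 9*r + 20) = (r - 5)*(r + 2)*(r + 3)*(r - 4)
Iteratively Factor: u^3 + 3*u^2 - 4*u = (u - 1)*(u^2 + 4*u) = (u - 1)*(u + 4)*(u)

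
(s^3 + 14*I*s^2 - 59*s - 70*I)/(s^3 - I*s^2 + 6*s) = (s^2 + 12*I*s - 35)/(s*(s - 3*I))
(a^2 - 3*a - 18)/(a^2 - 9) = (a - 6)/(a - 3)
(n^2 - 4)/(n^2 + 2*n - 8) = (n + 2)/(n + 4)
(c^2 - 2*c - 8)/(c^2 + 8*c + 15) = (c^2 - 2*c - 8)/(c^2 + 8*c + 15)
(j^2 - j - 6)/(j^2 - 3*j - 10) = (j - 3)/(j - 5)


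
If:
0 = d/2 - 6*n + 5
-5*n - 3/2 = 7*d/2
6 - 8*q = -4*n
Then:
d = -68/47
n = 67/94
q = 52/47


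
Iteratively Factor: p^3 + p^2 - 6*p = (p + 3)*(p^2 - 2*p) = (p - 2)*(p + 3)*(p)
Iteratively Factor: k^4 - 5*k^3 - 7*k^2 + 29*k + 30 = (k + 2)*(k^3 - 7*k^2 + 7*k + 15) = (k - 5)*(k + 2)*(k^2 - 2*k - 3) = (k - 5)*(k - 3)*(k + 2)*(k + 1)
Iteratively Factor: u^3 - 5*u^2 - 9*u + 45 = (u + 3)*(u^2 - 8*u + 15) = (u - 5)*(u + 3)*(u - 3)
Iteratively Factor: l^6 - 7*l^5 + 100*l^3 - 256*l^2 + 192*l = (l - 4)*(l^5 - 3*l^4 - 12*l^3 + 52*l^2 - 48*l) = (l - 4)*(l - 2)*(l^4 - l^3 - 14*l^2 + 24*l) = (l - 4)*(l - 3)*(l - 2)*(l^3 + 2*l^2 - 8*l) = (l - 4)*(l - 3)*(l - 2)^2*(l^2 + 4*l) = (l - 4)*(l - 3)*(l - 2)^2*(l + 4)*(l)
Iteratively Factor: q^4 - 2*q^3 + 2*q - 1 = (q - 1)*(q^3 - q^2 - q + 1) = (q - 1)*(q + 1)*(q^2 - 2*q + 1) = (q - 1)^2*(q + 1)*(q - 1)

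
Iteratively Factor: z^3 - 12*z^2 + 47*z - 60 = (z - 3)*(z^2 - 9*z + 20) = (z - 5)*(z - 3)*(z - 4)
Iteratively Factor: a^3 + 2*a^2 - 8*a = (a - 2)*(a^2 + 4*a) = (a - 2)*(a + 4)*(a)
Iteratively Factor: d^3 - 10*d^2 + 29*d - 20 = (d - 1)*(d^2 - 9*d + 20) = (d - 5)*(d - 1)*(d - 4)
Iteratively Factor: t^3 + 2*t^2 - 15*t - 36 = (t - 4)*(t^2 + 6*t + 9) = (t - 4)*(t + 3)*(t + 3)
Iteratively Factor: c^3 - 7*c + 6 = (c - 2)*(c^2 + 2*c - 3) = (c - 2)*(c + 3)*(c - 1)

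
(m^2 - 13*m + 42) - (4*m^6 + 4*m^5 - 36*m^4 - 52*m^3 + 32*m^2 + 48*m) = -4*m^6 - 4*m^5 + 36*m^4 + 52*m^3 - 31*m^2 - 61*m + 42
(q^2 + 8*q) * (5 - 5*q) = -5*q^3 - 35*q^2 + 40*q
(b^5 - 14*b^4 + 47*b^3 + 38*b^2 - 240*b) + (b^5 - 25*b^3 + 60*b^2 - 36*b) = 2*b^5 - 14*b^4 + 22*b^3 + 98*b^2 - 276*b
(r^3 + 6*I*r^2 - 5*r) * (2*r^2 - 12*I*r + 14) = 2*r^5 + 76*r^3 + 144*I*r^2 - 70*r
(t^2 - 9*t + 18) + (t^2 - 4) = 2*t^2 - 9*t + 14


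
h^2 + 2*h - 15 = (h - 3)*(h + 5)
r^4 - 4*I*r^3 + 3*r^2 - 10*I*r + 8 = (r - 4*I)*(r - 2*I)*(r + I)^2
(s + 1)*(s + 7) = s^2 + 8*s + 7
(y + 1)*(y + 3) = y^2 + 4*y + 3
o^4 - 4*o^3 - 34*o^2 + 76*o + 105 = (o - 7)*(o - 3)*(o + 1)*(o + 5)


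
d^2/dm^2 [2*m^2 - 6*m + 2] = 4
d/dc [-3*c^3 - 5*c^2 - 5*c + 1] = -9*c^2 - 10*c - 5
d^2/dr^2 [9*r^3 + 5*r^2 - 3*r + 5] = 54*r + 10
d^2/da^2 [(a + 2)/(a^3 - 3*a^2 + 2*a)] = 2*(3*a^5 + 3*a^4 - 41*a^3 + 66*a^2 - 36*a + 8)/(a^3*(a^6 - 9*a^5 + 33*a^4 - 63*a^3 + 66*a^2 - 36*a + 8))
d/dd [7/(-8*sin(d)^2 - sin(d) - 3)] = 7*(16*sin(d) + 1)*cos(d)/(8*sin(d)^2 + sin(d) + 3)^2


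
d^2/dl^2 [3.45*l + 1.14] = 0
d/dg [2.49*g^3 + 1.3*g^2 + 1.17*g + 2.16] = 7.47*g^2 + 2.6*g + 1.17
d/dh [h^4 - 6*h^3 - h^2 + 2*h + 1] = 4*h^3 - 18*h^2 - 2*h + 2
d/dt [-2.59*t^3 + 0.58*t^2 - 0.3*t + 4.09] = -7.77*t^2 + 1.16*t - 0.3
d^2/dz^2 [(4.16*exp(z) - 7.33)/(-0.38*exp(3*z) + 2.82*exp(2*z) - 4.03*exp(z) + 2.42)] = (-2.402816*exp(6*z) + 22.899636*exp(5*z) - 94.002596*exp(4*z) + 158.605988*exp(3*z) - 18.9045179999998*exp(2*z) - 121.616427*exp(z) + 47.123934)*exp(z)/(0.054872*exp(9*z) - 1.221624*exp(8*z) + 10.811532*exp(7*z) - 49.3854*exp(6*z) + 130.218774*exp(5*z) - 217.368366*exp(4*z) + 237.141115*exp(3*z) - 167.454078*exp(2*z) + 70.803876*exp(z) - 14.172488)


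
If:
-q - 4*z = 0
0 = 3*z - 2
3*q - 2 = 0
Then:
No Solution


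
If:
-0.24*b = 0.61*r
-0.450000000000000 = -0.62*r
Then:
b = -1.84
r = 0.73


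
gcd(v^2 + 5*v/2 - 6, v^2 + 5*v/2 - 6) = v^2 + 5*v/2 - 6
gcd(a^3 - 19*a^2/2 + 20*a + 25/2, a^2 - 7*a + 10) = a - 5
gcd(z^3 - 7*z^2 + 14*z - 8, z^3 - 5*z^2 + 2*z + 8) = z^2 - 6*z + 8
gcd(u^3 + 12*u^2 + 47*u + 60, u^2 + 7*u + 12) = u^2 + 7*u + 12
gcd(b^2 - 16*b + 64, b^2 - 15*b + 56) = b - 8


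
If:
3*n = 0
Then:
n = 0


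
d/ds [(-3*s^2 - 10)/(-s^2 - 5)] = 10*s/(s^2 + 5)^2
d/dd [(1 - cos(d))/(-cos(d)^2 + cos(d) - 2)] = (cos(d)^2 - 2*cos(d) - 1)*sin(d)/(sin(d)^2 + cos(d) - 3)^2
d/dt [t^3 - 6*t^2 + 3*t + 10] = 3*t^2 - 12*t + 3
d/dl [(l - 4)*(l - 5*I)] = 2*l - 4 - 5*I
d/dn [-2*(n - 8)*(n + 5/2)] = 11 - 4*n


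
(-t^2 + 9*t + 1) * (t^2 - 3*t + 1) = -t^4 + 12*t^3 - 27*t^2 + 6*t + 1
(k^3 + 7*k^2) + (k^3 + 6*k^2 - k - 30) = 2*k^3 + 13*k^2 - k - 30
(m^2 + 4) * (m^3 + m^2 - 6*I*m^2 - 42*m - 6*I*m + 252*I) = m^5 + m^4 - 6*I*m^4 - 38*m^3 - 6*I*m^3 + 4*m^2 + 228*I*m^2 - 168*m - 24*I*m + 1008*I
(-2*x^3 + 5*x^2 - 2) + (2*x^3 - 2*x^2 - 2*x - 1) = 3*x^2 - 2*x - 3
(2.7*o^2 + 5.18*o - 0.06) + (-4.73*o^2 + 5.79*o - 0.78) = -2.03*o^2 + 10.97*o - 0.84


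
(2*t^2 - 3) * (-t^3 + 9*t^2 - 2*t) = -2*t^5 + 18*t^4 - t^3 - 27*t^2 + 6*t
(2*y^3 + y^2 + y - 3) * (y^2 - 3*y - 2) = 2*y^5 - 5*y^4 - 6*y^3 - 8*y^2 + 7*y + 6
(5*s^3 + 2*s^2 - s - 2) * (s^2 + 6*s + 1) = 5*s^5 + 32*s^4 + 16*s^3 - 6*s^2 - 13*s - 2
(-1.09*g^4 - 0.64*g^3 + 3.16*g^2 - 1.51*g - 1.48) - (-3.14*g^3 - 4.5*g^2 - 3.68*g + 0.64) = -1.09*g^4 + 2.5*g^3 + 7.66*g^2 + 2.17*g - 2.12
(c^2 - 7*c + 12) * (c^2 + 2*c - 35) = c^4 - 5*c^3 - 37*c^2 + 269*c - 420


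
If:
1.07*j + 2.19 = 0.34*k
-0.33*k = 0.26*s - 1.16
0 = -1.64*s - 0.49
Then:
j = -0.85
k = 3.75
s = -0.30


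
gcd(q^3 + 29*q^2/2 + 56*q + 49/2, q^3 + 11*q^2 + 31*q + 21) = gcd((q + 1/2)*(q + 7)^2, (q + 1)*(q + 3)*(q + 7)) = q + 7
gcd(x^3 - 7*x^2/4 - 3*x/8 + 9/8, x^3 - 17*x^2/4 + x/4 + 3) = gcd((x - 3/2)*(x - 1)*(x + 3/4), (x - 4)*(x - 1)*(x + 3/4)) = x^2 - x/4 - 3/4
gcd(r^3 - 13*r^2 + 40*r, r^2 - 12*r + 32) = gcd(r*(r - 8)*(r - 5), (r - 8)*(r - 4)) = r - 8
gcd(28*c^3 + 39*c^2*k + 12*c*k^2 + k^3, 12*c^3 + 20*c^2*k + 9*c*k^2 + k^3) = c + k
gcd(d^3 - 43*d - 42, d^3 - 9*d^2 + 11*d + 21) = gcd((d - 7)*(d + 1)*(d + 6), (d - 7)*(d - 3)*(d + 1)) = d^2 - 6*d - 7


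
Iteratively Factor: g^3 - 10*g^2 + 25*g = (g - 5)*(g^2 - 5*g) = g*(g - 5)*(g - 5)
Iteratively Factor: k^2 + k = (k + 1)*(k)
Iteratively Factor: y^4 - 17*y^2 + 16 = (y - 4)*(y^3 + 4*y^2 - y - 4) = (y - 4)*(y + 4)*(y^2 - 1) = (y - 4)*(y + 1)*(y + 4)*(y - 1)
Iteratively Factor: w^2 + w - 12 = (w + 4)*(w - 3)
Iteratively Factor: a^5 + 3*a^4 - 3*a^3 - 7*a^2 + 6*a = (a + 2)*(a^4 + a^3 - 5*a^2 + 3*a) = (a - 1)*(a + 2)*(a^3 + 2*a^2 - 3*a) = (a - 1)*(a + 2)*(a + 3)*(a^2 - a) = (a - 1)^2*(a + 2)*(a + 3)*(a)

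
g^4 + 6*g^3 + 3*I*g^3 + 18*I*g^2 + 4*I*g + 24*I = (g + 6)*(g - I)*(g + 2*I)^2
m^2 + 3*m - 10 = (m - 2)*(m + 5)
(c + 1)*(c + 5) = c^2 + 6*c + 5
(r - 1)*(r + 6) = r^2 + 5*r - 6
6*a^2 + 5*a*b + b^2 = (2*a + b)*(3*a + b)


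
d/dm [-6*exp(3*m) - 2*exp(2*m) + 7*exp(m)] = (-18*exp(2*m) - 4*exp(m) + 7)*exp(m)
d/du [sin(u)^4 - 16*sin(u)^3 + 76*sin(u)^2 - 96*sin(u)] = 4*(sin(u)^3 - 12*sin(u)^2 + 38*sin(u) - 24)*cos(u)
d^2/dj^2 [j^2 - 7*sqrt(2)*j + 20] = 2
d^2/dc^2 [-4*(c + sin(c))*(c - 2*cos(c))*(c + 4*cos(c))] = 4*c^2*sin(c) + 8*c^2*cos(c) + 32*c*sin(c) + 16*c*sin(2*c) - 16*c*cos(c) - 64*c*cos(2*c) - 24*c - 64*sin(2*c) - 72*sin(3*c) - 16*sqrt(2)*sin(c + pi/4) - 16*cos(2*c)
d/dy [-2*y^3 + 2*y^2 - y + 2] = -6*y^2 + 4*y - 1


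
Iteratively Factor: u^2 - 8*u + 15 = (u - 3)*(u - 5)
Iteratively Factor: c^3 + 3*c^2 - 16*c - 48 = (c - 4)*(c^2 + 7*c + 12) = (c - 4)*(c + 3)*(c + 4)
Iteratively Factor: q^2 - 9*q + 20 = (q - 4)*(q - 5)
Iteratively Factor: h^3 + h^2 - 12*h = (h - 3)*(h^2 + 4*h) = h*(h - 3)*(h + 4)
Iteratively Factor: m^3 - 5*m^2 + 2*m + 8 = (m - 4)*(m^2 - m - 2) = (m - 4)*(m - 2)*(m + 1)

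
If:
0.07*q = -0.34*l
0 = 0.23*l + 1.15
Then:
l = -5.00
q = 24.29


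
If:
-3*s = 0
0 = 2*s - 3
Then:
No Solution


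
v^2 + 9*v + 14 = (v + 2)*(v + 7)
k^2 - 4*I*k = k*(k - 4*I)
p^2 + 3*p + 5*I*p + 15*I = (p + 3)*(p + 5*I)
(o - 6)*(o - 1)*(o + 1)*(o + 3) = o^4 - 3*o^3 - 19*o^2 + 3*o + 18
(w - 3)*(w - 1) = w^2 - 4*w + 3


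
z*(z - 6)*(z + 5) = z^3 - z^2 - 30*z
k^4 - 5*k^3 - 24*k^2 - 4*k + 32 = (k - 8)*(k - 1)*(k + 2)^2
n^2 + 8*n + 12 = (n + 2)*(n + 6)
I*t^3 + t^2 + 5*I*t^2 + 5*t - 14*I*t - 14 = (t - 2)*(t + 7)*(I*t + 1)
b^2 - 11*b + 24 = (b - 8)*(b - 3)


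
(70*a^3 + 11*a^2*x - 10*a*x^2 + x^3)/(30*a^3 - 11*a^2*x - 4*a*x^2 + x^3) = (-14*a^2 - 5*a*x + x^2)/(-6*a^2 + a*x + x^2)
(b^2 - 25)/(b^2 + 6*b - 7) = (b^2 - 25)/(b^2 + 6*b - 7)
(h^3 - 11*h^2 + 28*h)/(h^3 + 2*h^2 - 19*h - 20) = h*(h - 7)/(h^2 + 6*h + 5)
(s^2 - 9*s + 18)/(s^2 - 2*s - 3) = (s - 6)/(s + 1)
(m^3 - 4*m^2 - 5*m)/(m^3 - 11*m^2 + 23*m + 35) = m/(m - 7)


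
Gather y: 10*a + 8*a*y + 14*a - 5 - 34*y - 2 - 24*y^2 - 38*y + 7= 24*a - 24*y^2 + y*(8*a - 72)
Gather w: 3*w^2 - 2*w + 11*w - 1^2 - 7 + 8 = 3*w^2 + 9*w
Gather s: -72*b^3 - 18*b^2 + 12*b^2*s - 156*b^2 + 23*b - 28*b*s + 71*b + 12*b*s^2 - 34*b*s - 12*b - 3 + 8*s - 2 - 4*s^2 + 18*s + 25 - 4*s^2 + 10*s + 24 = -72*b^3 - 174*b^2 + 82*b + s^2*(12*b - 8) + s*(12*b^2 - 62*b + 36) + 44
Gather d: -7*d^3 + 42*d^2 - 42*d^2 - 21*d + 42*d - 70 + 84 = -7*d^3 + 21*d + 14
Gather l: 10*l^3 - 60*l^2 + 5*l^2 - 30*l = 10*l^3 - 55*l^2 - 30*l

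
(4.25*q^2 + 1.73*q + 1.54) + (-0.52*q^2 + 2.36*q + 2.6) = 3.73*q^2 + 4.09*q + 4.14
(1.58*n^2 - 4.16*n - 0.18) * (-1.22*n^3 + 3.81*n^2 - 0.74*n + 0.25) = -1.9276*n^5 + 11.095*n^4 - 16.7992*n^3 + 2.7876*n^2 - 0.9068*n - 0.045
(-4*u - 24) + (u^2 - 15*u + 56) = u^2 - 19*u + 32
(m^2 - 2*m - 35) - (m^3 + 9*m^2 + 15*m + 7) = -m^3 - 8*m^2 - 17*m - 42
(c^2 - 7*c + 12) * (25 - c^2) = -c^4 + 7*c^3 + 13*c^2 - 175*c + 300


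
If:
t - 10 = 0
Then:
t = 10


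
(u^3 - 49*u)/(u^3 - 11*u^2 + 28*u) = (u + 7)/(u - 4)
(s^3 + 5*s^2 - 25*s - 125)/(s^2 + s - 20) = (s^2 - 25)/(s - 4)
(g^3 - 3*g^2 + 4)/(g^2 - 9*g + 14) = (g^2 - g - 2)/(g - 7)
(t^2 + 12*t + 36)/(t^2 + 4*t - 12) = (t + 6)/(t - 2)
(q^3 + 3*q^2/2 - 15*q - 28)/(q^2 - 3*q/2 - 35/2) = (q^2 - 2*q - 8)/(q - 5)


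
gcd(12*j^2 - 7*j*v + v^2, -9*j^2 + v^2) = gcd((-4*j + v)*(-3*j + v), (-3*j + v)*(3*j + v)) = -3*j + v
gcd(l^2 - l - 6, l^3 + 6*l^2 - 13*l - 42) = l^2 - l - 6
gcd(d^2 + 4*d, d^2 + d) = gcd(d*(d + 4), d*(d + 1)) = d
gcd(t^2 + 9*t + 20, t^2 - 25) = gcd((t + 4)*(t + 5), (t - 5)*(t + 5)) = t + 5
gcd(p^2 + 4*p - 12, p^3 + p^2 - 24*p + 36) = p^2 + 4*p - 12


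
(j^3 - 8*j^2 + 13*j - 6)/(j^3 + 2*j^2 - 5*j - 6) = (j^3 - 8*j^2 + 13*j - 6)/(j^3 + 2*j^2 - 5*j - 6)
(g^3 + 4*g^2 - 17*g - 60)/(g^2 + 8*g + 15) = g - 4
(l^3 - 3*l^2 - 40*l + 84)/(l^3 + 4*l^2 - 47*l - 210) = (l - 2)/(l + 5)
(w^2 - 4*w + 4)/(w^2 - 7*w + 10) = (w - 2)/(w - 5)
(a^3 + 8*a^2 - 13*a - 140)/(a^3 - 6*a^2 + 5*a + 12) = (a^2 + 12*a + 35)/(a^2 - 2*a - 3)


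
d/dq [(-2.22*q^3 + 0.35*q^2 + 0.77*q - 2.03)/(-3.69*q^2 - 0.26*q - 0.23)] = (8.1918*q^4 + 1.1544*q^3 + 4.2821*q^2 - 15.1424*q - 0.7049)/(13.6161*q^4 + 1.9188*q^3 + 1.765*q^2 + 0.1196*q + 0.0529)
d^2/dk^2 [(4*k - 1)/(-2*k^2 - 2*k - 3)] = 4*(-2*(2*k + 1)^2*(4*k - 1) + 3*(4*k + 1)*(2*k^2 + 2*k + 3))/(2*k^2 + 2*k + 3)^3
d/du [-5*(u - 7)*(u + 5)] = 10 - 10*u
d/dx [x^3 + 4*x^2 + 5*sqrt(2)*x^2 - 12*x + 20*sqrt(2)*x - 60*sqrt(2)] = 3*x^2 + 8*x + 10*sqrt(2)*x - 12 + 20*sqrt(2)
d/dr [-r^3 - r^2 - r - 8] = -3*r^2 - 2*r - 1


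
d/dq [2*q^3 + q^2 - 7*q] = 6*q^2 + 2*q - 7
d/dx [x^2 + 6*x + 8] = 2*x + 6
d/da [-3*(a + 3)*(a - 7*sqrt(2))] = -6*a - 9 + 21*sqrt(2)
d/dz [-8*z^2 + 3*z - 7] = 3 - 16*z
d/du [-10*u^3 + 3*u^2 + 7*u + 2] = -30*u^2 + 6*u + 7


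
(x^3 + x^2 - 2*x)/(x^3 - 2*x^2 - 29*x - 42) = x*(x - 1)/(x^2 - 4*x - 21)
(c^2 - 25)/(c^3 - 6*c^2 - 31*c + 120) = (c - 5)/(c^2 - 11*c + 24)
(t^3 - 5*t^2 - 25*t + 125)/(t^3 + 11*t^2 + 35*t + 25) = (t^2 - 10*t + 25)/(t^2 + 6*t + 5)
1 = 1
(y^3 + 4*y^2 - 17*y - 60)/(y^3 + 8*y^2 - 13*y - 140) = (y + 3)/(y + 7)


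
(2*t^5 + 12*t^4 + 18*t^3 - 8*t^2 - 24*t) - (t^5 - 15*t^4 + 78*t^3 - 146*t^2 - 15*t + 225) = t^5 + 27*t^4 - 60*t^3 + 138*t^2 - 9*t - 225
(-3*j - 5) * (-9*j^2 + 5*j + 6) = 27*j^3 + 30*j^2 - 43*j - 30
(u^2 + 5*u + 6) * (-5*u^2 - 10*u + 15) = -5*u^4 - 35*u^3 - 65*u^2 + 15*u + 90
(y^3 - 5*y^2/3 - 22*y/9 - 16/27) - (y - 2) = y^3 - 5*y^2/3 - 31*y/9 + 38/27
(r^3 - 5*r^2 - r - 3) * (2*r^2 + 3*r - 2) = 2*r^5 - 7*r^4 - 19*r^3 + r^2 - 7*r + 6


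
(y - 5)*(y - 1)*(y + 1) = y^3 - 5*y^2 - y + 5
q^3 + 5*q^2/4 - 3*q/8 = q*(q - 1/4)*(q + 3/2)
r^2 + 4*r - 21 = (r - 3)*(r + 7)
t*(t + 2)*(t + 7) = t^3 + 9*t^2 + 14*t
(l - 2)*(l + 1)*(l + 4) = l^3 + 3*l^2 - 6*l - 8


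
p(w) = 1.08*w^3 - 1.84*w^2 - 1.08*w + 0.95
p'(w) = 3.24*w^2 - 3.68*w - 1.08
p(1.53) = -1.14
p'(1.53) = 0.87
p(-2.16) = -16.19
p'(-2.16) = 21.99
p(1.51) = -1.16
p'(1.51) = 0.75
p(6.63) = 227.66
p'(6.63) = 116.94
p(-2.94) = -39.22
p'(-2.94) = 37.74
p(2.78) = 6.93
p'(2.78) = 13.73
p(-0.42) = 1.00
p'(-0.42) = 1.04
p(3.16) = 13.24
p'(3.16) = 19.64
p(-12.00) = -2117.29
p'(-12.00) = 509.64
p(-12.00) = -2117.29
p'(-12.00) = 509.64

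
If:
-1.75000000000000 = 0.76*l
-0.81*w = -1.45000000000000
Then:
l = -2.30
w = 1.79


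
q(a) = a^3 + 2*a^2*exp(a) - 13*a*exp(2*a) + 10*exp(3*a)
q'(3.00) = 207010.06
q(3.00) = 65685.66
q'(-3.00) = 27.46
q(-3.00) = -26.01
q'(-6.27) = 118.04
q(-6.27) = -246.34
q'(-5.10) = 78.23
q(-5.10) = -132.33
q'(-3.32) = 33.48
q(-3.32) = -35.74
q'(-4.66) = 65.39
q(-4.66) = -100.78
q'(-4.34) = 56.79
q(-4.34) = -81.25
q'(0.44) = 57.30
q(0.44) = 24.33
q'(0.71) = 131.63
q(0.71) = 48.37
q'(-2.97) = 26.93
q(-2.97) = -25.19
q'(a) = 2*a^2*exp(a) + 3*a^2 - 26*a*exp(2*a) + 4*a*exp(a) + 30*exp(3*a) - 13*exp(2*a)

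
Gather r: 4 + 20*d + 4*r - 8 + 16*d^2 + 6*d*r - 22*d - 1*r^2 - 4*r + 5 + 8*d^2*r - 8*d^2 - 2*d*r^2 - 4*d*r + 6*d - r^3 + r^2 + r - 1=8*d^2 - 2*d*r^2 + 4*d - r^3 + r*(8*d^2 + 2*d + 1)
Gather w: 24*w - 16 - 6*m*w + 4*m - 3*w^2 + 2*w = 4*m - 3*w^2 + w*(26 - 6*m) - 16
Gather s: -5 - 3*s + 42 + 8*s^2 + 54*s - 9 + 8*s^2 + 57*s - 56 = 16*s^2 + 108*s - 28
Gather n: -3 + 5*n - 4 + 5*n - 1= 10*n - 8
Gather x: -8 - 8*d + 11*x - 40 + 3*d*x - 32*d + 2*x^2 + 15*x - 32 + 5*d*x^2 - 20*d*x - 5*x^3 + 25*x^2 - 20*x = -40*d - 5*x^3 + x^2*(5*d + 27) + x*(6 - 17*d) - 80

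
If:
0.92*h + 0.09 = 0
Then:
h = -0.10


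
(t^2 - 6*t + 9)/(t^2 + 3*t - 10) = (t^2 - 6*t + 9)/(t^2 + 3*t - 10)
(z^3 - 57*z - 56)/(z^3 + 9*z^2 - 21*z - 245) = (z^2 - 7*z - 8)/(z^2 + 2*z - 35)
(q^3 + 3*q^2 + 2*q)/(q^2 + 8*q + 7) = q*(q + 2)/(q + 7)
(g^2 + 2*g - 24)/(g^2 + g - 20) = (g + 6)/(g + 5)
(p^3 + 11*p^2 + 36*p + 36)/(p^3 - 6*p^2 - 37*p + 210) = (p^2 + 5*p + 6)/(p^2 - 12*p + 35)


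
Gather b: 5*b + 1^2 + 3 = 5*b + 4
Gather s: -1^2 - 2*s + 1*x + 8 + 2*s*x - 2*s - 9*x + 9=s*(2*x - 4) - 8*x + 16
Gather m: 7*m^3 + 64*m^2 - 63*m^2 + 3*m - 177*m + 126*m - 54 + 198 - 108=7*m^3 + m^2 - 48*m + 36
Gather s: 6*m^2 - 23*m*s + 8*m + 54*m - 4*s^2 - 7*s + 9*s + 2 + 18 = 6*m^2 + 62*m - 4*s^2 + s*(2 - 23*m) + 20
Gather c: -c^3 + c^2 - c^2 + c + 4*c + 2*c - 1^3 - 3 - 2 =-c^3 + 7*c - 6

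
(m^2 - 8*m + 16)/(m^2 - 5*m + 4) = (m - 4)/(m - 1)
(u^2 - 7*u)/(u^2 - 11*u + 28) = u/(u - 4)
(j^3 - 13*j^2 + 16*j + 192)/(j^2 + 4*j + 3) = (j^2 - 16*j + 64)/(j + 1)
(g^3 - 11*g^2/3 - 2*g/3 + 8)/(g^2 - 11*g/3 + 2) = (3*g^2 - 2*g - 8)/(3*g - 2)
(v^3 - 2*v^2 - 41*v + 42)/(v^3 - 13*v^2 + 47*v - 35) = (v + 6)/(v - 5)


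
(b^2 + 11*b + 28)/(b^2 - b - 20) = (b + 7)/(b - 5)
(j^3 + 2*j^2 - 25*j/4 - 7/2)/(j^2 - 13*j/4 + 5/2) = (4*j^2 + 16*j + 7)/(4*j - 5)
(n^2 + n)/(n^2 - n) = (n + 1)/(n - 1)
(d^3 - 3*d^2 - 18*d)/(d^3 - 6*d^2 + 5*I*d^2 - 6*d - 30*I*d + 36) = d*(d + 3)/(d^2 + 5*I*d - 6)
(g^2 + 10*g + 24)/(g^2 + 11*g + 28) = (g + 6)/(g + 7)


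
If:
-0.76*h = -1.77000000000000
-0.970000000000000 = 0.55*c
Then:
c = -1.76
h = 2.33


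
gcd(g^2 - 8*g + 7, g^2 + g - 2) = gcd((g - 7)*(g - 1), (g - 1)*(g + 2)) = g - 1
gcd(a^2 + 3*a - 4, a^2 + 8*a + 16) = a + 4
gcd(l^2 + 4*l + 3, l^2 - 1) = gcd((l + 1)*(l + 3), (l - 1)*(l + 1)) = l + 1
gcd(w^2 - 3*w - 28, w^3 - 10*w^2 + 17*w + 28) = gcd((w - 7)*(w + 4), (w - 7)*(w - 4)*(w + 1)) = w - 7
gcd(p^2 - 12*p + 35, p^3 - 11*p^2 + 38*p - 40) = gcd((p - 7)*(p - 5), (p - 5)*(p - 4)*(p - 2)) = p - 5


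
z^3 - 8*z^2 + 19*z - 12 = (z - 4)*(z - 3)*(z - 1)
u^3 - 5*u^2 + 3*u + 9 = (u - 3)^2*(u + 1)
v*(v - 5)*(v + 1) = v^3 - 4*v^2 - 5*v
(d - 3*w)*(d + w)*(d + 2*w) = d^3 - 7*d*w^2 - 6*w^3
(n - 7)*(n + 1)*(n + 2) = n^3 - 4*n^2 - 19*n - 14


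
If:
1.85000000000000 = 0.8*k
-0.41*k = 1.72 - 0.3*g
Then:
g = 8.89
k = 2.31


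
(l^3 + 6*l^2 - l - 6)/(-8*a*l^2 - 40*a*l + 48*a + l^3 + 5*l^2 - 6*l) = (-l - 1)/(8*a - l)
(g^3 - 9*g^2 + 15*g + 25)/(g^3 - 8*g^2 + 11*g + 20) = (g - 5)/(g - 4)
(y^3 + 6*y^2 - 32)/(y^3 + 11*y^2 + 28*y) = (y^2 + 2*y - 8)/(y*(y + 7))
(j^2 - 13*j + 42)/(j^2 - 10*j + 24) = (j - 7)/(j - 4)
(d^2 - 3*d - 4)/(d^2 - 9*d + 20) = (d + 1)/(d - 5)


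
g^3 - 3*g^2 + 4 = (g - 2)^2*(g + 1)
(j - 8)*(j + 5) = j^2 - 3*j - 40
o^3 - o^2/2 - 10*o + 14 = (o - 2)^2*(o + 7/2)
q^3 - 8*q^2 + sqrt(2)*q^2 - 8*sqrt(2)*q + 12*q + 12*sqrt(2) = (q - 6)*(q - 2)*(q + sqrt(2))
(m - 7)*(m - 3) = m^2 - 10*m + 21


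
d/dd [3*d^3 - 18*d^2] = 9*d*(d - 4)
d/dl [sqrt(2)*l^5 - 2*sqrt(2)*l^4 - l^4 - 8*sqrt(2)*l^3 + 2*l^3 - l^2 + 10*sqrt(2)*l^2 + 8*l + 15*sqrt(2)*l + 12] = 5*sqrt(2)*l^4 - 8*sqrt(2)*l^3 - 4*l^3 - 24*sqrt(2)*l^2 + 6*l^2 - 2*l + 20*sqrt(2)*l + 8 + 15*sqrt(2)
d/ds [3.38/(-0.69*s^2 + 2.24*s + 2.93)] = (4.6644*s - 7.5712)/(-0.69*s^2 + 2.24*s + 2.93)^2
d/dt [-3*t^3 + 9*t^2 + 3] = 9*t*(2 - t)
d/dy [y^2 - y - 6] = 2*y - 1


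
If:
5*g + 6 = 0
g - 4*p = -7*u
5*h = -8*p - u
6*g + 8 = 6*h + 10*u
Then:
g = -6/5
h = -3/10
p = 31/200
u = 13/50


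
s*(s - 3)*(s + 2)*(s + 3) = s^4 + 2*s^3 - 9*s^2 - 18*s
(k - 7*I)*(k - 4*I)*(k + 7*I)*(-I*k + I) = -I*k^4 - 4*k^3 + I*k^3 + 4*k^2 - 49*I*k^2 - 196*k + 49*I*k + 196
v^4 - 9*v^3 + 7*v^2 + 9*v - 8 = (v - 8)*(v - 1)^2*(v + 1)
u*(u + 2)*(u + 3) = u^3 + 5*u^2 + 6*u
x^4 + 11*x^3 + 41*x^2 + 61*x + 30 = (x + 1)*(x + 2)*(x + 3)*(x + 5)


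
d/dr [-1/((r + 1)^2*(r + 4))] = 3*(r + 3)/((r + 1)^3*(r + 4)^2)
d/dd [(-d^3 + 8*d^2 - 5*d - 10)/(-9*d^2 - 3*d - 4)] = (9*d^4 + 6*d^3 - 57*d^2 - 244*d - 10)/(81*d^4 + 54*d^3 + 81*d^2 + 24*d + 16)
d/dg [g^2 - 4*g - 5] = 2*g - 4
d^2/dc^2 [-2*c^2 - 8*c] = -4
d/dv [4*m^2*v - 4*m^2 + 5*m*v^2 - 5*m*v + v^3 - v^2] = 4*m^2 + 10*m*v - 5*m + 3*v^2 - 2*v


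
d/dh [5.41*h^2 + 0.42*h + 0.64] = 10.82*h + 0.42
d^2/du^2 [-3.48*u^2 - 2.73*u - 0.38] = -6.96000000000000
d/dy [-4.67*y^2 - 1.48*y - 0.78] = -9.34*y - 1.48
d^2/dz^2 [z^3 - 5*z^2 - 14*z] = 6*z - 10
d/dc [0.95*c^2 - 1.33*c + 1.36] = 1.9*c - 1.33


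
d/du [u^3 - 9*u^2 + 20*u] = 3*u^2 - 18*u + 20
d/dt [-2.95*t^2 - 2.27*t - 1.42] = -5.9*t - 2.27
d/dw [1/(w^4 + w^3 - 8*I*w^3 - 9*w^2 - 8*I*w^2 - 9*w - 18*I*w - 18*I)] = (-4*w^3 - 3*w^2 + 24*I*w^2 + 18*w + 16*I*w + 9 + 18*I)/(-w^4 - w^3 + 8*I*w^3 + 9*w^2 + 8*I*w^2 + 9*w + 18*I*w + 18*I)^2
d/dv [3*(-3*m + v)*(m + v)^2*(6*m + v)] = -99*m^3 - 66*m^2*v + 45*m*v^2 + 12*v^3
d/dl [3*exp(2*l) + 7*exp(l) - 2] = (6*exp(l) + 7)*exp(l)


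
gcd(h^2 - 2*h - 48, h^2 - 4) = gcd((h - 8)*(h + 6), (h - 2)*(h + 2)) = 1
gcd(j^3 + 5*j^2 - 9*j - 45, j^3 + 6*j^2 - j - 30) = j^2 + 8*j + 15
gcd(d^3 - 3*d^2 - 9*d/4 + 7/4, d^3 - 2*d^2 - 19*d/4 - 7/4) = d^2 - 5*d/2 - 7/2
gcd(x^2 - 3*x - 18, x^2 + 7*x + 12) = x + 3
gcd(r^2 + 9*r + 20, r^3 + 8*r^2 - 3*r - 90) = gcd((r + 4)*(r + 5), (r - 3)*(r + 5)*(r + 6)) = r + 5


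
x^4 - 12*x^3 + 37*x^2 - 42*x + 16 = (x - 8)*(x - 2)*(x - 1)^2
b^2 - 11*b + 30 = (b - 6)*(b - 5)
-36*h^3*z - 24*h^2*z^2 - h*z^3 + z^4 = z*(-6*h + z)*(2*h + z)*(3*h + z)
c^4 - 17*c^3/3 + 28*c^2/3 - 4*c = c*(c - 3)*(c - 2)*(c - 2/3)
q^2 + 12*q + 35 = (q + 5)*(q + 7)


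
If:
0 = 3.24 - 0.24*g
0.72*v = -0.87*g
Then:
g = 13.50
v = -16.31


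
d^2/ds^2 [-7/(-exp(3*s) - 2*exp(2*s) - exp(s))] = 7*(9*exp(2*s) + 4*exp(s) + 1)*exp(-s)/(exp(4*s) + 4*exp(3*s) + 6*exp(2*s) + 4*exp(s) + 1)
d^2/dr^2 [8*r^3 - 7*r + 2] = 48*r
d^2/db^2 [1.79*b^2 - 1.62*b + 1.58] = 3.58000000000000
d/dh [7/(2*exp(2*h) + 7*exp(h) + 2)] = (-28*exp(h) - 49)*exp(h)/(2*exp(2*h) + 7*exp(h) + 2)^2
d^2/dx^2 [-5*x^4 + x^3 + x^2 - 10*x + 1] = -60*x^2 + 6*x + 2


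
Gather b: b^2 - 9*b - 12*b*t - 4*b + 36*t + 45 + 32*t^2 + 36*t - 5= b^2 + b*(-12*t - 13) + 32*t^2 + 72*t + 40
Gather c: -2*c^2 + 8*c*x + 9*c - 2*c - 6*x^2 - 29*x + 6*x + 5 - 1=-2*c^2 + c*(8*x + 7) - 6*x^2 - 23*x + 4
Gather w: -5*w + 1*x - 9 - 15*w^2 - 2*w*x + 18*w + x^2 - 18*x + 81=-15*w^2 + w*(13 - 2*x) + x^2 - 17*x + 72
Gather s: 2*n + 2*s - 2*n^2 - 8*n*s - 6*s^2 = -2*n^2 + 2*n - 6*s^2 + s*(2 - 8*n)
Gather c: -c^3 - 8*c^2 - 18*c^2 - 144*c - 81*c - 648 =-c^3 - 26*c^2 - 225*c - 648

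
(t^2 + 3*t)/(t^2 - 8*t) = (t + 3)/(t - 8)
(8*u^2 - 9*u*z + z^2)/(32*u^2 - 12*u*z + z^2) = (-u + z)/(-4*u + z)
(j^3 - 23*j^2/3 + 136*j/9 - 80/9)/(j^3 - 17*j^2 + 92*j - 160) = (9*j^2 - 24*j + 16)/(9*(j^2 - 12*j + 32))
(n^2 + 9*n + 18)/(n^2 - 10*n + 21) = (n^2 + 9*n + 18)/(n^2 - 10*n + 21)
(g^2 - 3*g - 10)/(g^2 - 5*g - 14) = (g - 5)/(g - 7)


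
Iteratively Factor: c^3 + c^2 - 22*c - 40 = (c + 2)*(c^2 - c - 20) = (c - 5)*(c + 2)*(c + 4)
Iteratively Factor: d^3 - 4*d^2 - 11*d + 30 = (d - 2)*(d^2 - 2*d - 15) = (d - 2)*(d + 3)*(d - 5)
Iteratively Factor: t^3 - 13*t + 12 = (t - 1)*(t^2 + t - 12) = (t - 1)*(t + 4)*(t - 3)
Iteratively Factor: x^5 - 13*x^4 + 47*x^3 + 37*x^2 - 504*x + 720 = (x - 4)*(x^4 - 9*x^3 + 11*x^2 + 81*x - 180) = (x - 5)*(x - 4)*(x^3 - 4*x^2 - 9*x + 36) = (x - 5)*(x - 4)*(x + 3)*(x^2 - 7*x + 12) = (x - 5)*(x - 4)^2*(x + 3)*(x - 3)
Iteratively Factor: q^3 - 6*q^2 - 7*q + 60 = (q + 3)*(q^2 - 9*q + 20) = (q - 5)*(q + 3)*(q - 4)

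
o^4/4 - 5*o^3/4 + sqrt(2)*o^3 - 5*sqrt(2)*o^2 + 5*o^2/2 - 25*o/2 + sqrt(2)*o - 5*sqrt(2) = (o/2 + sqrt(2)/2)^2*(o - 5)*(o + 2*sqrt(2))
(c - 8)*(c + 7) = c^2 - c - 56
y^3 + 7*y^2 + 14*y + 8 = (y + 1)*(y + 2)*(y + 4)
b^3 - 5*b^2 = b^2*(b - 5)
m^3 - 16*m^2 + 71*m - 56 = (m - 8)*(m - 7)*(m - 1)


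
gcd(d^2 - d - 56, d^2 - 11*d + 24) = d - 8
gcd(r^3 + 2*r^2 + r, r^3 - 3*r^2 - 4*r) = r^2 + r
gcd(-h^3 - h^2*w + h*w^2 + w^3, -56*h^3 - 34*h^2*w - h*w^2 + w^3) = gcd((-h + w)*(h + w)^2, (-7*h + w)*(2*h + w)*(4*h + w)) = 1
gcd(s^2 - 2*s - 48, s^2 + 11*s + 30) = s + 6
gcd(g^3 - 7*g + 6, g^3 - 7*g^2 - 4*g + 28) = g - 2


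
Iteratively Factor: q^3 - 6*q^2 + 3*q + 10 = (q - 2)*(q^2 - 4*q - 5) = (q - 5)*(q - 2)*(q + 1)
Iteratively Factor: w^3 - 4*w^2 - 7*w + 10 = (w - 5)*(w^2 + w - 2) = (w - 5)*(w + 2)*(w - 1)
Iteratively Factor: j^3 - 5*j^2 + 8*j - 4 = (j - 1)*(j^2 - 4*j + 4) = (j - 2)*(j - 1)*(j - 2)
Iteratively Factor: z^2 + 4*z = (z)*(z + 4)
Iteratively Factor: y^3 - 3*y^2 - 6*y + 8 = (y - 1)*(y^2 - 2*y - 8) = (y - 4)*(y - 1)*(y + 2)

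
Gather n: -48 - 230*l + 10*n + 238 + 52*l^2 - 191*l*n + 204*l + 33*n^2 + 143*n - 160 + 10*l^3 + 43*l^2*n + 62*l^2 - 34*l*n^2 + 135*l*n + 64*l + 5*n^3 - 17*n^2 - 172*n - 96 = 10*l^3 + 114*l^2 + 38*l + 5*n^3 + n^2*(16 - 34*l) + n*(43*l^2 - 56*l - 19) - 66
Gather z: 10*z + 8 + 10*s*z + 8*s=8*s + z*(10*s + 10) + 8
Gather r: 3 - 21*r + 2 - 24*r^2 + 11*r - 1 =-24*r^2 - 10*r + 4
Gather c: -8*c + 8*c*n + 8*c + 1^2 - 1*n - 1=8*c*n - n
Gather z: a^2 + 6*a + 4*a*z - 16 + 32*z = a^2 + 6*a + z*(4*a + 32) - 16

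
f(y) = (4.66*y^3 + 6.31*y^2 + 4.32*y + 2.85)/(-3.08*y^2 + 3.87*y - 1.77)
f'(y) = (6.16*y - 3.87)*(4.66*y^3 + 6.31*y^2 + 4.32*y + 2.85)/(-3.08*y^2 + 3.87*y - 1.77)^2 + (13.98*y^2 + 12.62*y + 4.32)/(-3.08*y^2 + 3.87*y - 1.77) = (-14.3528*y^4 + 36.0684*y^3 + 12.9807*y^2 - 4.7814*y - 18.6759)/(9.4864*y^4 - 23.8392*y^3 + 25.8801*y^2 - 13.6998*y + 3.1329)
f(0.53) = -13.02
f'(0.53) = -39.06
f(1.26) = -15.49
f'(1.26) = 10.02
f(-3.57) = 2.63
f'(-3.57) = -1.27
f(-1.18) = 0.11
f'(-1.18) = -0.73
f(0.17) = -3.16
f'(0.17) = -13.13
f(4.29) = -12.08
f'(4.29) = -1.04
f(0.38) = -7.60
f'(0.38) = -30.59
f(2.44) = -11.13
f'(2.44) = 0.55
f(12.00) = -22.60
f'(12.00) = -1.47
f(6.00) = -14.12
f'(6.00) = -1.30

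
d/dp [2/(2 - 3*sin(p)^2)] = 24*sin(2*p)/(3*cos(2*p) + 1)^2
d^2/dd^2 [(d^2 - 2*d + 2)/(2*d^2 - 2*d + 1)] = 2*(-4*d^3 + 18*d^2 - 12*d + 1)/(8*d^6 - 24*d^5 + 36*d^4 - 32*d^3 + 18*d^2 - 6*d + 1)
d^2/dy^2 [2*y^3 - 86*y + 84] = 12*y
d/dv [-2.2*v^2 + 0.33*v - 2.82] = 0.33 - 4.4*v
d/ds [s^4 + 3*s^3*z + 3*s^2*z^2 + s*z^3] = 4*s^3 + 9*s^2*z + 6*s*z^2 + z^3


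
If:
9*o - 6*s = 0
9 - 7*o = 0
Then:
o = 9/7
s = 27/14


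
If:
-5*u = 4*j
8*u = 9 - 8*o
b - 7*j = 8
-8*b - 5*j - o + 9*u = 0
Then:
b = 769/552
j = -521/552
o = 1021/2760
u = 521/690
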